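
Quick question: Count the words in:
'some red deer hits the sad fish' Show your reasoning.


Split into words: some | red | deer | hits | the | sad | fish = 7 words.

7


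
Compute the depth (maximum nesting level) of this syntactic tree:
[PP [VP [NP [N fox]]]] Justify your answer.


Count bracket nesting levels:
'[' at pos 0: depth = 1
'[' at pos 4: depth = 2
'[' at pos 8: depth = 3
'[' at pos 12: depth = 4
Maximum depth reached: 4

4


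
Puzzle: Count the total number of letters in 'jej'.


Spell out 'jej' and number each letter: j(1), e(2), j(3). Total: 3 letters.

3


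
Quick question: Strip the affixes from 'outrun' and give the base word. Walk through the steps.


Remove prefix 'out' from 'outrun' to get root 'run'.

run


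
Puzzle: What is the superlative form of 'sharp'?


Apply superlative formation (add -est): 'sharp' -> 'sharpest'.

sharpest


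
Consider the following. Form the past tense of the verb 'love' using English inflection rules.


Apply rule: Add -d (word ends in -e). 'love' becomes 'loved'.

loved


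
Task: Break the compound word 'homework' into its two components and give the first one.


Split 'homework' into 'home' + 'work'. The first part is 'home'.

home


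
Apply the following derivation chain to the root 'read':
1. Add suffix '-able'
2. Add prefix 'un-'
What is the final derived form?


Step 1: Add suffix '-able' to 'read' = 'readable'
Step 2: Add prefix 'un-' to 'readable' = 'unreadable'

unreadable


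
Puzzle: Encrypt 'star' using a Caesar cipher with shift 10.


Shift each letter by 10: s -> c, t -> d, a -> k, r -> b. Result: 'cdkb'.

cdkb


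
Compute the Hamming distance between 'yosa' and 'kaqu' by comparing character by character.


Alignment:
Position 1: 'y' vs 'k' = DIFFER
Position 2: 'o' vs 'a' = DIFFER
Position 3: 's' vs 'q' = DIFFER
Position 4: 'a' vs 'u' = DIFFER
Total differences: 4

4


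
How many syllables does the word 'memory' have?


Break 'memory' into syllables: mem-o-ry -> mem | o | ry = 3 syllables

3 syllables


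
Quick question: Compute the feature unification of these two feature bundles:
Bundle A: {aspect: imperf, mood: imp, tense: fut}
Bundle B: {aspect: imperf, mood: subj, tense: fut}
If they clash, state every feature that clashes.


Compare features:
aspect: A=imperf vs B=imperf -> unified: imperf
mood: A=imp vs B=subj -> CLASH
tense: A=fut vs B=fut -> unified: fut
Clash detected on feature 'mood' (imp vs subj); unification fails.

CLASH on 'mood' (imp vs subj)


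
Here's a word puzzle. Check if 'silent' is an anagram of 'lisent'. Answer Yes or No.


Sorted letters of 'silent': 'eilnst'
Sorted letters of 'lisent': 'eilnst'
They match.

Yes


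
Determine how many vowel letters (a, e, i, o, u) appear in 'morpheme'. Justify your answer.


Vowels in 'morpheme': o, e, e = 3 vowels.

3


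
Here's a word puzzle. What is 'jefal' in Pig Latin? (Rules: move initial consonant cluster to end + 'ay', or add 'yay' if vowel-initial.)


'jefal': move consonant cluster 'j' to end and add 'ay': 'efaljay'.

efaljay


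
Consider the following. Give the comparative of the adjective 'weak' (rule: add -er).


Apply comparative formation (add -er): 'weak' -> 'weaker'.

weaker


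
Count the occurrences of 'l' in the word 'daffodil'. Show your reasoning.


Letter 'l' in 'daffodil': found at position(s) 8 = 1 occurrence(s).

1


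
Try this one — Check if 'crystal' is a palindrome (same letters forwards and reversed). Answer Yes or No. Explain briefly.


Forward: 'crystal'
Reversed: 'latsyrc'
They differ.

No


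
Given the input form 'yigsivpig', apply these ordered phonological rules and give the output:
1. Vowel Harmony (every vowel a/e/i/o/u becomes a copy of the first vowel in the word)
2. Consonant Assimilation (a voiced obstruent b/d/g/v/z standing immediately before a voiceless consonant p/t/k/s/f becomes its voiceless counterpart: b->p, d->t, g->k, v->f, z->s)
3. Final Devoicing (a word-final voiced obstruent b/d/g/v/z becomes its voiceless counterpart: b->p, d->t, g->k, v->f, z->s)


Starting form: 'yigsivpig'
Rule 1: Vowel Harmony: all vowels already match. No change.
Rule 2: Consonant Assimilation: voiced obstruent before voiceless consonant becomes voiceless ('gs' -> 'ks', 'vp' -> 'fp'). 'yigsivpig' -> 'yiksifpig'
Rule 3: Final Devoicing: word-final voiced obstruent 'g' becomes voiceless 'k'. 'yiksifpig' -> 'yiksifpik'
Final form: 'yiksifpik'

yiksifpik


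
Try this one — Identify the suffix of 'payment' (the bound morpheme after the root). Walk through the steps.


The word 'payment' = 'pay' (root) + '-ment' (suffix). The suffix is '-ment'.

ment


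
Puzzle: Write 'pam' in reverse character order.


Reverse 'pam' character by character: 'map'.

map


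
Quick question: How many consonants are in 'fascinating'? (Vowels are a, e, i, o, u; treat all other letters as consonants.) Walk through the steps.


Consonants in 'fascinating': f, s, c, n, t, n, g = 7 consonants.

7


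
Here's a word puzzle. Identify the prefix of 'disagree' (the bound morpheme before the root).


The word 'disagree' = 'dis' (prefix) + 'agree' (root). The prefix is 'dis'.

dis


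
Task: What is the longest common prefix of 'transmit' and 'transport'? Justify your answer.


Compare from the start: 5 characters match: 'trans'. Mismatch at position 6: 'm' vs 'p'.

trans


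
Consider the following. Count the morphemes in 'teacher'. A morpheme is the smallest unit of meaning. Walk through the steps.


Decomposition: teach (root) + -er (suffix) = 2 morpheme(s)

2 morphemes


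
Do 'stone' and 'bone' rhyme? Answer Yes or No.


Rime (stressed vowel + following sounds) of 'stone': -one = /oʊn/
Rime of 'bone': -one = /oʊn/
/oʊn/ and /oʊn/ are the same ending sound, so the words rhyme.

Yes


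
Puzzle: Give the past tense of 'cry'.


Apply rule: Change -y to -ied. 'cry' becomes 'cried'.

cried


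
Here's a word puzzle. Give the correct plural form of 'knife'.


Apply rule: Change -fe to -ves. 'knife' becomes 'knives'.

knives


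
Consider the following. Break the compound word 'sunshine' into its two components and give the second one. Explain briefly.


Split 'sunshine' into 'sun' + 'shine'. The second part is 'shine'.

shine


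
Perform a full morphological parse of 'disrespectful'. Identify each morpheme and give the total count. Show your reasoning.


Step 1: Identify prefix: 'dis' (meaning: not/apart)
Step 2: Identify root: 'respect'
Step 3: Identify suffix(es): 'ful'
Decomposition: dis- (prefix: not/apart) + respect (root) + -ful (suffix: full of)
Total morphemes: 3

3 morphemes (dis- (prefix: not/apart) + respect (root) + -ful (suffix: full of))


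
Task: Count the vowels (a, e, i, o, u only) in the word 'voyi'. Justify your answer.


Vowels in 'voyi': o, i = 2 vowels.

2


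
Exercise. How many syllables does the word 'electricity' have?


Break 'electricity' into syllables: e-lec-tric-i-ty -> e | lec | tric | i | ty = 5 syllables

5 syllables


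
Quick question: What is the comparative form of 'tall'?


Apply comparative formation (add -er): 'tall' -> 'taller'.

taller


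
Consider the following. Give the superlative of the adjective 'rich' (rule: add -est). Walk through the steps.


Apply superlative formation (add -est): 'rich' -> 'richest'.

richest


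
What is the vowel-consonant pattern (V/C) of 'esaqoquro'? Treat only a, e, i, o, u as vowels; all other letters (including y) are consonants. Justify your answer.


Letter mapping: e = V, s = C, a = V, q = C, o = V, q = C, u = V, r = C, o = V.

VCVCVCVCV


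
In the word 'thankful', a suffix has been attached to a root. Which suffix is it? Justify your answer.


The word 'thankful' = 'thank' (root) + '-ful' (suffix). The suffix is '-ful'.

ful


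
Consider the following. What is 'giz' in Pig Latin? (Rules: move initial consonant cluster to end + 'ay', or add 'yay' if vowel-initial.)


'giz': move consonant cluster 'g' to end and add 'ay': 'izgay'.

izgay


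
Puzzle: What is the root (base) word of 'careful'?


Remove suffix '-ful' from 'careful' to get root 'care'.

care


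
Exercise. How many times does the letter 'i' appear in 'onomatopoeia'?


Letter 'i' in 'onomatopoeia': found at position(s) 11 = 1 occurrence(s).

1


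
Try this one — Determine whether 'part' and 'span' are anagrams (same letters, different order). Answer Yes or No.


Sorted letters of 'part': 'aprt'
Sorted letters of 'span': 'anps'
They do not match.

No


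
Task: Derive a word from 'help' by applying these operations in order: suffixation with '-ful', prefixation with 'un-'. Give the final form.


Step 1: Add suffix '-ful' to 'help' = 'helpful'
Step 2: Add prefix 'un-' to 'helpful' = 'unhelpful'

unhelpful


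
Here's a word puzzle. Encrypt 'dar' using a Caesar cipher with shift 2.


Shift each letter by 2: d -> f, a -> c, r -> t. Result: 'fct'.

fct


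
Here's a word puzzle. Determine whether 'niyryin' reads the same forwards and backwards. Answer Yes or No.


Forward: 'niyryin'
Reversed: 'niyryin'
They are identical.

Yes


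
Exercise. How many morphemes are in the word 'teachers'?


Decomposition: teach (root) + -er (suffix) + -s (plural) = 3 morpheme(s)

3 morphemes


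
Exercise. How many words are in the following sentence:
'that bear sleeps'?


Split into words: that | bear | sleeps = 3 words.

3


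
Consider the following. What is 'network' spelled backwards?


Reverse 'network' character by character: 'krowten'.

krowten


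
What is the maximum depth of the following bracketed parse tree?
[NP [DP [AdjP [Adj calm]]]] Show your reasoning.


Count bracket nesting levels:
'[' at pos 0: depth = 1
'[' at pos 4: depth = 2
'[' at pos 8: depth = 3
'[' at pos 14: depth = 4
Maximum depth reached: 4

4


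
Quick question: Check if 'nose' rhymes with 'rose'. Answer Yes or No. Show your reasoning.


Rime (stressed vowel + following sounds) of 'nose': -ose = /oʊz/
Rime of 'rose': -ose = /oʊz/
/oʊz/ and /oʊz/ are the same ending sound, so the words rhyme.

Yes


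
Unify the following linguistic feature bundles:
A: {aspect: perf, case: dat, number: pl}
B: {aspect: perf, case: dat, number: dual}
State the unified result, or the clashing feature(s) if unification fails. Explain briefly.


Compare features:
aspect: A=perf vs B=perf -> unified: perf
case: A=dat vs B=dat -> unified: dat
number: A=pl vs B=dual -> CLASH
Clash detected on feature 'number' (pl vs dual); unification fails.

CLASH on 'number' (pl vs dual)


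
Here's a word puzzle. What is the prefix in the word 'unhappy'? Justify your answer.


The word 'unhappy' = 'un' (prefix) + 'happy' (root). The prefix is 'un'.

un


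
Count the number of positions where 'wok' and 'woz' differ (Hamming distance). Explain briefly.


Alignment:
Position 1: 'w' vs 'w' = match
Position 2: 'o' vs 'o' = match
Position 3: 'k' vs 'z' = DIFFER
Total differences: 1

1


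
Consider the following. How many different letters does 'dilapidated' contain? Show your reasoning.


Unique letters in 'dilapidated': {a, d, e, i, l, p, t} = 7 distinct letters.

7


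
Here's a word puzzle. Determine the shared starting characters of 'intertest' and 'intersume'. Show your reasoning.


Compare from the start: 5 characters match: 'inter'. Mismatch at position 6: 't' vs 's'.

inter


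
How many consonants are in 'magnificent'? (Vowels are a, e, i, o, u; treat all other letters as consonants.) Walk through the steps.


Consonants in 'magnificent': m, g, n, f, c, n, t = 7 consonants.

7


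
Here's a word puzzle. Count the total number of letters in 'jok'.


Spell out 'jok' and number each letter: j(1), o(2), k(3). Total: 3 letters.

3


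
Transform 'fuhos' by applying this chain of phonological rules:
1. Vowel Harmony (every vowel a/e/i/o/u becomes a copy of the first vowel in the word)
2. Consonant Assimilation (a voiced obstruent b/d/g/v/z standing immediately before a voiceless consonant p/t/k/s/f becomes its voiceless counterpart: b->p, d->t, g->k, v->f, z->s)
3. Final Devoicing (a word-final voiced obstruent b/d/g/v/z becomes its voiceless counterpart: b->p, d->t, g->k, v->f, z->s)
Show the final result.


Starting form: 'fuhos'
Rule 1: Vowel Harmony: all vowels become 'u' (matching first vowel). 'fuhos' -> 'fuhus'
Rule 2: Consonant Assimilation: no voiced obstruent (b/d/g/v/z) stands immediately before a voiceless consonant (p/t/k/s/f). No change.
Rule 3: Final Devoicing: final consonant 's' is not one of the voiced obstruents b/d/g/v/z. No change.
Final form: 'fuhus'

fuhus


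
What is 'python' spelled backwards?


Reverse 'python' character by character: 'nohtyp'.

nohtyp


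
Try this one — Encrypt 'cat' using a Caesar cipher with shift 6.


Shift each letter by 6: c -> i, a -> g, t -> z. Result: 'igz'.

igz


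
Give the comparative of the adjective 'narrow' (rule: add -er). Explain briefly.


Apply comparative formation (add -er): 'narrow' -> 'narrower'.

narrower


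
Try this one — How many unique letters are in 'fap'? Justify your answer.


Unique letters in 'fap': {a, f, p} = 3 distinct letters.

3


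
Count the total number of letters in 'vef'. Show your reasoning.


Spell out 'vef' and number each letter: v(1), e(2), f(3). Total: 3 letters.

3


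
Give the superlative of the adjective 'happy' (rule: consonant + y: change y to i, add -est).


Apply superlative formation (consonant + y: change y to i, add -est): 'happy' -> 'happiest'.

happiest


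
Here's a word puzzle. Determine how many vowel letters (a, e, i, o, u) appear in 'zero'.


Vowels in 'zero': e, o = 2 vowels.

2


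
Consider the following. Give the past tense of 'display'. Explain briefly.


Apply rule: Add -ed. 'display' becomes 'displayed'.

displayed


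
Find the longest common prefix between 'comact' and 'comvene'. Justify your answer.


Compare from the start: 3 characters match: 'com'. Mismatch at position 4: 'a' vs 'v'.

com


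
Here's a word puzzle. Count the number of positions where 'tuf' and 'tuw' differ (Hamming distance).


Alignment:
Position 1: 't' vs 't' = match
Position 2: 'u' vs 'u' = match
Position 3: 'f' vs 'w' = DIFFER
Total differences: 1

1


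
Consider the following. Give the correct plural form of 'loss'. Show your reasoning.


Apply rule: Add -es (sibilant/fricative ending). 'loss' becomes 'losses'.

losses


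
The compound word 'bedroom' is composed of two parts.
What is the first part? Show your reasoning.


Split 'bedroom' into 'bed' + 'room'. The first part is 'bed'.

bed


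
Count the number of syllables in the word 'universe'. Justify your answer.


Break 'universe' into syllables: u-ni-verse -> u | ni | verse = 3 syllables

3 syllables


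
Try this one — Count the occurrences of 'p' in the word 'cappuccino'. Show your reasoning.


Letter 'p' in 'cappuccino': found at position(s) 3, 4 = 2 occurrence(s).

2


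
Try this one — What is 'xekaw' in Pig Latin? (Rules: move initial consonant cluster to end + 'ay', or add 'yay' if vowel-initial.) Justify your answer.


'xekaw': move consonant cluster 'x' to end and add 'ay': 'ekawxay'.

ekawxay


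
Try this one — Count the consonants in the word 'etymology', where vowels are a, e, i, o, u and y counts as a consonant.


Consonants in 'etymology': t, y, m, l, g, y = 6 consonants.

6


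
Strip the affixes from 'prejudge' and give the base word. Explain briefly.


Remove prefix 'pre' from 'prejudge' to get root 'judge'.

judge


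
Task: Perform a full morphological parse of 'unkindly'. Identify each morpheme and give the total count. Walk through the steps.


Step 1: Identify prefix: 'un' (meaning: not/reverse)
Step 2: Identify root: 'kind'
Step 3: Identify suffix(es): 'ly'
Decomposition: un- (prefix: not/reverse) + kind (root) + -ly (suffix: in manner of)
Total morphemes: 3

3 morphemes (un- (prefix: not/reverse) + kind (root) + -ly (suffix: in manner of))


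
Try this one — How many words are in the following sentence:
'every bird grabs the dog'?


Split into words: every | bird | grabs | the | dog = 5 words.

5


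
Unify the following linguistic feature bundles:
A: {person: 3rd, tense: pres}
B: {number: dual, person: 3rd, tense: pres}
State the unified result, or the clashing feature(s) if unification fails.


Compare features:
number: A=_ vs B=dual -> unified: dual
person: A=3rd vs B=3rd -> unified: 3rd
tense: A=pres vs B=pres -> unified: pres
No clashes found.

Unified: {number: dual, person: 3rd, tense: pres}


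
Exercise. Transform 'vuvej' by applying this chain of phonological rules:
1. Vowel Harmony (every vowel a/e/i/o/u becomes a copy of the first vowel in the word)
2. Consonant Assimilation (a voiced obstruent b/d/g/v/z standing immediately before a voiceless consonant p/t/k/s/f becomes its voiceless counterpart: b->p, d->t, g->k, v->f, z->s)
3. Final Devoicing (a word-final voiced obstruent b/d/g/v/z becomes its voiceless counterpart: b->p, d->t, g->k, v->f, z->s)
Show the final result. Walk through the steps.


Starting form: 'vuvej'
Rule 1: Vowel Harmony: all vowels become 'u' (matching first vowel). 'vuvej' -> 'vuvuj'
Rule 2: Consonant Assimilation: no voiced obstruent (b/d/g/v/z) stands immediately before a voiceless consonant (p/t/k/s/f). No change.
Rule 3: Final Devoicing: final consonant 'j' is not one of the voiced obstruents b/d/g/v/z. No change.
Final form: 'vuvuj'

vuvuj


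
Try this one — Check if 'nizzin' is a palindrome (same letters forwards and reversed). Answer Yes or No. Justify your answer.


Forward: 'nizzin'
Reversed: 'nizzin'
They are identical.

Yes


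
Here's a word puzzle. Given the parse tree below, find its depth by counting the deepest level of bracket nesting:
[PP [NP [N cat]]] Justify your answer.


Count bracket nesting levels:
'[' at pos 0: depth = 1
'[' at pos 4: depth = 2
'[' at pos 8: depth = 3
Maximum depth reached: 3

3


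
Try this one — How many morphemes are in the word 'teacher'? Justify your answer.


Decomposition: teach (root) + -er (suffix) = 2 morpheme(s)

2 morphemes


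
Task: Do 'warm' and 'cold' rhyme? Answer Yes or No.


Rime (stressed vowel + following sounds) of 'warm': -arm = /ɔːrm/
Rime of 'cold': -old = /oʊld/
/ɔːrm/ and /oʊld/ are different ending sounds, so the words do not rhyme.

No


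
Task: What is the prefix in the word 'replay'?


The word 'replay' = 're' (prefix) + 'play' (root). The prefix is 're'.

re


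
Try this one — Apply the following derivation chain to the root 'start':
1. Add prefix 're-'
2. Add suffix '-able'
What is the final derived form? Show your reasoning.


Step 1: Add prefix 're-' to 'start' = 'restart'
Step 2: Add suffix '-able' to 'restart' = 'restartable'

restartable


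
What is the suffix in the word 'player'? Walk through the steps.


The word 'player' = 'play' (root) + '-er' (suffix). The suffix is '-er'.

er


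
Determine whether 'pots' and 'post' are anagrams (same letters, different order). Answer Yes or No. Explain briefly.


Sorted letters of 'pots': 'opst'
Sorted letters of 'post': 'opst'
They match.

Yes


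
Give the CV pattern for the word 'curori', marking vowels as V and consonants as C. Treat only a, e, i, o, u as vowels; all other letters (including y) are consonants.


Letter mapping: c = C, u = V, r = C, o = V, r = C, i = V.

CVCVCV


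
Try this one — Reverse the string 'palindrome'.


Reverse 'palindrome' character by character: 'emordnilap'.

emordnilap


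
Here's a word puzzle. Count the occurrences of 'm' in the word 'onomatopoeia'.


Letter 'm' in 'onomatopoeia': found at position(s) 4 = 1 occurrence(s).

1


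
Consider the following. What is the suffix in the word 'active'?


The word 'active' = 'act' (root) + '-ive' (suffix). The suffix is '-ive'.

ive


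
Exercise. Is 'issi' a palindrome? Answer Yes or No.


Forward: 'issi'
Reversed: 'issi'
They are identical.

Yes


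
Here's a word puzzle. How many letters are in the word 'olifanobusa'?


Spell out 'olifanobusa' and number each letter: o(1), l(2), i(3), f(4), a(5), n(6), o(7), b(8), u(9), s(10), a(11). Total: 11 letters.

11


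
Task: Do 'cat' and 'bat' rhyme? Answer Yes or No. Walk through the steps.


Rime (stressed vowel + following sounds) of 'cat': -at = /æt/
Rime of 'bat': -at = /æt/
/æt/ and /æt/ are the same ending sound, so the words rhyme.

Yes


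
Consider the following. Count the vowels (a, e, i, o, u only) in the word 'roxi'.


Vowels in 'roxi': o, i = 2 vowels.

2


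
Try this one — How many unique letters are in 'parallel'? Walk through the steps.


Unique letters in 'parallel': {a, e, l, p, r} = 5 distinct letters.

5


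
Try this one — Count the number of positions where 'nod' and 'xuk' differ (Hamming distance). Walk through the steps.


Alignment:
Position 1: 'n' vs 'x' = DIFFER
Position 2: 'o' vs 'u' = DIFFER
Position 3: 'd' vs 'k' = DIFFER
Total differences: 3

3


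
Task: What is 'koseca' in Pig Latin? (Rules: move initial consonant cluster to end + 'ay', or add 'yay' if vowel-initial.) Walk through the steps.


'koseca': move consonant cluster 'k' to end and add 'ay': 'osecakay'.

osecakay


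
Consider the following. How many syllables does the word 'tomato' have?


Break 'tomato' into syllables: to-ma-to -> to | ma | to = 3 syllables

3 syllables


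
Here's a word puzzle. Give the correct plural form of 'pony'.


Apply rule: Change -y to -ies (consonant + y). 'pony' becomes 'ponies'.

ponies


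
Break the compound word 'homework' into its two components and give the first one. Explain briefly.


Split 'homework' into 'home' + 'work'. The first part is 'home'.

home


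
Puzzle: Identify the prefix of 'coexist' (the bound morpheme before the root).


The word 'coexist' = 'co' (prefix) + 'exist' (root). The prefix is 'co'.

co


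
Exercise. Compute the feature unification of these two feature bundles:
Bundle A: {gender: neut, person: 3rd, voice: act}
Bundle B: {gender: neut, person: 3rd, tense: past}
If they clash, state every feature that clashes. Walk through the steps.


Compare features:
gender: A=neut vs B=neut -> unified: neut
person: A=3rd vs B=3rd -> unified: 3rd
tense: A=_ vs B=past -> unified: past
voice: A=act vs B=_ -> unified: act
No clashes found.

Unified: {gender: neut, person: 3rd, tense: past, voice: act}


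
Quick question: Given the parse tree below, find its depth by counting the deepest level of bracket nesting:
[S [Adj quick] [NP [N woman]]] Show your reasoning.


Count bracket nesting levels:
'[' at pos 0: depth = 1
'[' at pos 3: depth = 2
'[' at pos 15: depth = 2
'[' at pos 19: depth = 3
Maximum depth reached: 3

3


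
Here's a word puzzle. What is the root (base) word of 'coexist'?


Remove prefix 'co' from 'coexist' to get root 'exist'.

exist


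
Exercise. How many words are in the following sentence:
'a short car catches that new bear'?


Split into words: a | short | car | catches | that | new | bear = 7 words.

7


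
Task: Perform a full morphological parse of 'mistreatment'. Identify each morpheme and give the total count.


Step 1: Identify prefix: 'mis' (meaning: wrongly)
Step 2: Identify root: 'treat'
Step 3: Identify suffix(es): 'ment'
Decomposition: mis- (prefix: wrongly) + treat (root) + -ment (suffix: action/result)
Total morphemes: 3

3 morphemes (mis- (prefix: wrongly) + treat (root) + -ment (suffix: action/result))


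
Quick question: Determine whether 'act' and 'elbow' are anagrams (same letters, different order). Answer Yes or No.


Sorted letters of 'act': 'act'
Sorted letters of 'elbow': 'below'
They do not match.

No


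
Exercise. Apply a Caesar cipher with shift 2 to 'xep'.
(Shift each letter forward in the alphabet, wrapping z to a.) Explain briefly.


Shift each letter by 2: x -> z, e -> g, p -> r. Result: 'zgr'.

zgr


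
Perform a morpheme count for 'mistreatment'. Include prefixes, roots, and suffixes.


Decomposition: mis- (prefix) + treat (root) + -ment (suffix) = 3 morpheme(s)

3 morphemes


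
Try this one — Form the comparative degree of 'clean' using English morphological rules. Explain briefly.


Apply comparative formation (add -er): 'clean' -> 'cleaner'.

cleaner


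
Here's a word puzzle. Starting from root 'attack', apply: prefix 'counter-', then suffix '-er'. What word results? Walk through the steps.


Step 1: Add prefix 'counter-' to 'attack' = 'counterattack'
Step 2: Add suffix '-er' to 'counterattack' = 'counterattacker'

counterattacker


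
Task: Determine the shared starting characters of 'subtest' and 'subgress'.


Compare from the start: 3 characters match: 'sub'. Mismatch at position 4: 't' vs 'g'.

sub


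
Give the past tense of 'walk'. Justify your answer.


Apply rule: Add -ed. 'walk' becomes 'walked'.

walked


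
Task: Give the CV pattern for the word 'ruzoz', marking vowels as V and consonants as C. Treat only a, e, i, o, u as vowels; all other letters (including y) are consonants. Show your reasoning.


Letter mapping: r = C, u = V, z = C, o = V, z = C.

CVCVC


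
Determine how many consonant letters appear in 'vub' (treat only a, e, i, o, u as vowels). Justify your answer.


Consonants in 'vub': v, b = 2 consonants.

2


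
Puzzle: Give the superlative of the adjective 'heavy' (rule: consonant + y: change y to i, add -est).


Apply superlative formation (consonant + y: change y to i, add -est): 'heavy' -> 'heaviest'.

heaviest


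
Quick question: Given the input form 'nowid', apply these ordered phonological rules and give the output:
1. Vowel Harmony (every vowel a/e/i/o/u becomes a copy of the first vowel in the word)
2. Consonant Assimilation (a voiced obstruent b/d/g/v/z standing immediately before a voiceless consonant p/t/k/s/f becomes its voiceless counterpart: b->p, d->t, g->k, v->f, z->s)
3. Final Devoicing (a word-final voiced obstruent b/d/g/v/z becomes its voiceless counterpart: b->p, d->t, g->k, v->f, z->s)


Starting form: 'nowid'
Rule 1: Vowel Harmony: all vowels become 'o' (matching first vowel). 'nowid' -> 'nowod'
Rule 2: Consonant Assimilation: no voiced obstruent (b/d/g/v/z) stands immediately before a voiceless consonant (p/t/k/s/f). No change.
Rule 3: Final Devoicing: word-final voiced obstruent 'd' becomes voiceless 't'. 'nowod' -> 'nowot'
Final form: 'nowot'

nowot


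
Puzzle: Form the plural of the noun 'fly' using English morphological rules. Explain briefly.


Apply rule: Change -y to -ies (consonant + y). 'fly' becomes 'flies'.

flies


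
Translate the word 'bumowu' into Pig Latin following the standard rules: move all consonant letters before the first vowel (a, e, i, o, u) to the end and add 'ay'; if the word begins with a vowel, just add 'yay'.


'bumowu': move consonant cluster 'b' to end and add 'ay': 'umowubay'.

umowubay


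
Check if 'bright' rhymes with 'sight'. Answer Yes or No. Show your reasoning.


Rime (stressed vowel + following sounds) of 'bright': -ight = /aɪt/
Rime of 'sight': -ight = /aɪt/
/aɪt/ and /aɪt/ are the same ending sound, so the words rhyme.

Yes


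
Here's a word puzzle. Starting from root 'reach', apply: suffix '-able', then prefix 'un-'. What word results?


Step 1: Add suffix '-able' to 'reach' = 'reachable'
Step 2: Add prefix 'un-' to 'reachable' = 'unreachable'

unreachable


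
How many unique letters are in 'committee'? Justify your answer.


Unique letters in 'committee': {c, e, i, m, o, t} = 6 distinct letters.

6


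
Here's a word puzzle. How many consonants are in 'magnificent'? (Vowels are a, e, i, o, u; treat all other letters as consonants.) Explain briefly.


Consonants in 'magnificent': m, g, n, f, c, n, t = 7 consonants.

7


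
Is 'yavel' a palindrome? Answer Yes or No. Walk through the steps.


Forward: 'yavel'
Reversed: 'levay'
They differ.

No


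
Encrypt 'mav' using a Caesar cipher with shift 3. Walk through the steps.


Shift each letter by 3: m -> p, a -> d, v -> y. Result: 'pdy'.

pdy


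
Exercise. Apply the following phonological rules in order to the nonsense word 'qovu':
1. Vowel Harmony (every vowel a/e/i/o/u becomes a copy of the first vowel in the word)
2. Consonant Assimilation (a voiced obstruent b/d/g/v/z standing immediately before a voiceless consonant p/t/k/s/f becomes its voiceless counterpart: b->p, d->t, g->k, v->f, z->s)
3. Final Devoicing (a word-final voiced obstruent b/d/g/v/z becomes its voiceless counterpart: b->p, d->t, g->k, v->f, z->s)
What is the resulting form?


Starting form: 'qovu'
Rule 1: Vowel Harmony: all vowels become 'o' (matching first vowel). 'qovu' -> 'qovo'
Rule 2: Consonant Assimilation: no voiced obstruent (b/d/g/v/z) stands immediately before a voiceless consonant (p/t/k/s/f). No change.
Rule 3: Final Devoicing: the word ends in the vowel 'o', not a consonant. No change.
Final form: 'qovo'

qovo


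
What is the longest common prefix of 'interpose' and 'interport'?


Compare from the start: 7 characters match: 'interpo'. Mismatch at position 8: 's' vs 'r'.

interpo


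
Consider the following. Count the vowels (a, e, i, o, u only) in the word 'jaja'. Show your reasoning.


Vowels in 'jaja': a, a = 2 vowels.

2


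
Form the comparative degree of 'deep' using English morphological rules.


Apply comparative formation (add -er): 'deep' -> 'deeper'.

deeper


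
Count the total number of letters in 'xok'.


Spell out 'xok' and number each letter: x(1), o(2), k(3). Total: 3 letters.

3


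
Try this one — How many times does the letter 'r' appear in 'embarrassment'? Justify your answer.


Letter 'r' in 'embarrassment': found at position(s) 5, 6 = 2 occurrence(s).

2


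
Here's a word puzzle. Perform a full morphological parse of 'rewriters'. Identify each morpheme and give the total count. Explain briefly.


Step 1: Identify prefix: 're' (meaning: again)
Step 2: Identify root: 'write'
Step 3: Identify suffix(es): 'er, s'
Decomposition: re- (prefix: again) + write (root) + -er (suffix: one who) + -s (plural)
Total morphemes: 4

4 morphemes (re- (prefix: again) + write (root) + -er (suffix: one who) + -s (plural))


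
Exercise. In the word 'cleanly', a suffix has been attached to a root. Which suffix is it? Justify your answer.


The word 'cleanly' = 'clean' (root) + '-ly' (suffix). The suffix is '-ly'.

ly


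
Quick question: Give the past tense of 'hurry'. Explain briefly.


Apply rule: Change -y to -ied. 'hurry' becomes 'hurried'.

hurried


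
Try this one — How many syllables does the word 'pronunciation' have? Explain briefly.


Break 'pronunciation' into syllables: pro-nun-ci-a-tion -> pro | nun | ci | a | tion = 5 syllables

5 syllables


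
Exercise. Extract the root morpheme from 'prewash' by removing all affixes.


Remove prefix 'pre' from 'prewash' to get root 'wash'.

wash


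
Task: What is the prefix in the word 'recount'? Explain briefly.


The word 'recount' = 're' (prefix) + 'count' (root). The prefix is 're'.

re


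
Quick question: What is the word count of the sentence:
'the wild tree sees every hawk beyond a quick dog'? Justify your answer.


Split into words: the | wild | tree | sees | every | hawk | beyond | a | quick | dog = 10 words.

10


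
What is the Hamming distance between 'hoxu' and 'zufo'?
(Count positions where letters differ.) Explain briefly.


Alignment:
Position 1: 'h' vs 'z' = DIFFER
Position 2: 'o' vs 'u' = DIFFER
Position 3: 'x' vs 'f' = DIFFER
Position 4: 'u' vs 'o' = DIFFER
Total differences: 4

4


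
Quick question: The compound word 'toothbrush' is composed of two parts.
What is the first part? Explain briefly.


Split 'toothbrush' into 'tooth' + 'brush'. The first part is 'tooth'.

tooth


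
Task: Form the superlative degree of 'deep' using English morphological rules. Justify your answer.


Apply superlative formation (add -est): 'deep' -> 'deepest'.

deepest


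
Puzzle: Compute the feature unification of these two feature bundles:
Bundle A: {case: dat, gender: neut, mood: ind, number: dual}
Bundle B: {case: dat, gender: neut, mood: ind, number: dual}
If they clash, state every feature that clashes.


Compare features:
case: A=dat vs B=dat -> unified: dat
gender: A=neut vs B=neut -> unified: neut
mood: A=ind vs B=ind -> unified: ind
number: A=dual vs B=dual -> unified: dual
No clashes found.

Unified: {case: dat, gender: neut, mood: ind, number: dual}


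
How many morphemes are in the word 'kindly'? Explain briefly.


Decomposition: kind (root) + -ly (suffix) = 2 morpheme(s)

2 morphemes


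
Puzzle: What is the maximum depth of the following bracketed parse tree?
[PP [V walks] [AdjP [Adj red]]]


Count bracket nesting levels:
'[' at pos 0: depth = 1
'[' at pos 4: depth = 2
'[' at pos 14: depth = 2
'[' at pos 20: depth = 3
Maximum depth reached: 3

3


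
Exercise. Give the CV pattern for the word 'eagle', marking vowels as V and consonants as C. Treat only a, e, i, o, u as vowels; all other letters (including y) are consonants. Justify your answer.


Letter mapping: e = V, a = V, g = C, l = C, e = V.

VVCCV


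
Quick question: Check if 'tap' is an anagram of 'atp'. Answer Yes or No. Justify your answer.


Sorted letters of 'tap': 'apt'
Sorted letters of 'atp': 'apt'
They match.

Yes


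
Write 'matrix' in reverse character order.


Reverse 'matrix' character by character: 'xirtam'.

xirtam


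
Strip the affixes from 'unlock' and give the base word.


Remove prefix 'un' from 'unlock' to get root 'lock'.

lock


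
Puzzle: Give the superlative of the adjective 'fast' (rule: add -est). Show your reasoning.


Apply superlative formation (add -est): 'fast' -> 'fastest'.

fastest


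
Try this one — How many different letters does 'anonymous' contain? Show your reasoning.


Unique letters in 'anonymous': {a, m, n, o, s, u, y} = 7 distinct letters.

7


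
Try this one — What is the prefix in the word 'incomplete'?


The word 'incomplete' = 'in' (prefix) + 'complete' (root). The prefix is 'in'.

in


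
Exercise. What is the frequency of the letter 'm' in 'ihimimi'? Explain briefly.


Letter 'm' in 'ihimimi': found at position(s) 4, 6 = 2 occurrence(s).

2


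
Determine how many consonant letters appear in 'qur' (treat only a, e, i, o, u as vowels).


Consonants in 'qur': q, r = 2 consonants.

2


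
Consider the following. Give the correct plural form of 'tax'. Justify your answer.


Apply rule: Add -es (sibilant/fricative ending). 'tax' becomes 'taxes'.

taxes


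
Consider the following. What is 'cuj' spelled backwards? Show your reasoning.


Reverse 'cuj' character by character: 'juc'.

juc


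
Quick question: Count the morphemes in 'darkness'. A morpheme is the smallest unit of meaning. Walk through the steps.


Decomposition: dark (root) + -ness (suffix) = 2 morpheme(s)

2 morphemes


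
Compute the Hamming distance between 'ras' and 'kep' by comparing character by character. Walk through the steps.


Alignment:
Position 1: 'r' vs 'k' = DIFFER
Position 2: 'a' vs 'e' = DIFFER
Position 3: 's' vs 'p' = DIFFER
Total differences: 3

3


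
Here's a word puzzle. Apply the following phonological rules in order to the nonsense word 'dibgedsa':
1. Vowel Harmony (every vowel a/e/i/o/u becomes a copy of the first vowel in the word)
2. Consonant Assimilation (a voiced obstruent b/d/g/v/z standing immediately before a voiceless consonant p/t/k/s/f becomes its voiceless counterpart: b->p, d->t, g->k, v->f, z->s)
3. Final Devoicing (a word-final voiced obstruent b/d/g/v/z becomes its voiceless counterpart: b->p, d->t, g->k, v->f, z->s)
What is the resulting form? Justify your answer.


Starting form: 'dibgedsa'
Rule 1: Vowel Harmony: all vowels become 'i' (matching first vowel). 'dibgedsa' -> 'dibgidsi'
Rule 2: Consonant Assimilation: voiced obstruent before voiceless consonant becomes voiceless ('ds' -> 'ts'). 'dibgidsi' -> 'dibgitsi'
Rule 3: Final Devoicing: the word ends in the vowel 'i', not a consonant. No change.
Final form: 'dibgitsi'

dibgitsi


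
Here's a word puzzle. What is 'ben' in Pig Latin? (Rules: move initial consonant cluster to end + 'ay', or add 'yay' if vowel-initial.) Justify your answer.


'ben': move consonant cluster 'b' to end and add 'ay': 'enbay'.

enbay


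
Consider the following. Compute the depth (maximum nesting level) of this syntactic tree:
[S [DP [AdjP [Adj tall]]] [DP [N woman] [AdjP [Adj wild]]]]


Count bracket nesting levels:
'[' at pos 0: depth = 1
'[' at pos 3: depth = 2
'[' at pos 7: depth = 3
'[' at pos 13: depth = 4
'[' at pos 26: depth = 2
'[' at pos 30: depth = 3
'[' at pos 40: depth = 3
'[' at pos 46: depth = 4
Maximum depth reached: 4

4


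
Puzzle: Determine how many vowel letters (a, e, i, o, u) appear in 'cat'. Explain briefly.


Vowels in 'cat': a = 1 vowels.

1


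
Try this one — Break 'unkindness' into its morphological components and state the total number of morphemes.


Step 1: Identify prefix: 'un' (meaning: not/reverse)
Step 2: Identify root: 'kind'
Step 3: Identify suffix(es): 'ness'
Decomposition: un- (prefix: not/reverse) + kind (root) + -ness (suffix: state of)
Total morphemes: 3

3 morphemes (un- (prefix: not/reverse) + kind (root) + -ness (suffix: state of))


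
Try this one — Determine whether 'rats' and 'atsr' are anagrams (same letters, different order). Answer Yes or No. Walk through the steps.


Sorted letters of 'rats': 'arst'
Sorted letters of 'atsr': 'arst'
They match.

Yes


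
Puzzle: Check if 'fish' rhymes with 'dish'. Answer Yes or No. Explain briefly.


Rime (stressed vowel + following sounds) of 'fish': -ish = /ɪʃ/
Rime of 'dish': -ish = /ɪʃ/
/ɪʃ/ and /ɪʃ/ are the same ending sound, so the words rhyme.

Yes


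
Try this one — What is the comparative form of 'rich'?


Apply comparative formation (add -er): 'rich' -> 'richer'.

richer


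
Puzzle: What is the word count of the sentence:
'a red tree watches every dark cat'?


Split into words: a | red | tree | watches | every | dark | cat = 7 words.

7


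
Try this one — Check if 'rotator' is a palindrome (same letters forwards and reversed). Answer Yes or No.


Forward: 'rotator'
Reversed: 'rotator'
They are identical.

Yes


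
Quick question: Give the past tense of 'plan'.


Apply rule: Double final consonant and add -ed. 'plan' becomes 'planned'.

planned


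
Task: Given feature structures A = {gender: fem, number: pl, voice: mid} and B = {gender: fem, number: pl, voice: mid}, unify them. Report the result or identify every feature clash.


Compare features:
gender: A=fem vs B=fem -> unified: fem
number: A=pl vs B=pl -> unified: pl
voice: A=mid vs B=mid -> unified: mid
No clashes found.

Unified: {gender: fem, number: pl, voice: mid}


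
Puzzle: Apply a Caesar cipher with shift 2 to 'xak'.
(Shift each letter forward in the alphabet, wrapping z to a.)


Shift each letter by 2: x -> z, a -> c, k -> m. Result: 'zcm'.

zcm


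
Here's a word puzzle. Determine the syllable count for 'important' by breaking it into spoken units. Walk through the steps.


Break 'important' into syllables: im-por-tant -> im | por | tant = 3 syllables

3 syllables


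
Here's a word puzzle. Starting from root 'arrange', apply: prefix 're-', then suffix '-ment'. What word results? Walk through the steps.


Step 1: Add prefix 're-' to 'arrange' = 'rearrange'
Step 2: Add suffix '-ment' to 'rearrange' = 'rearrangement'

rearrangement
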